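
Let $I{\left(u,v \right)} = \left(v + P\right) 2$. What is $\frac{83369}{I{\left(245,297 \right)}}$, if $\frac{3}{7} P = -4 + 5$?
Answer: $\frac{250107}{1796} \approx 139.26$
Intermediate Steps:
$P = \frac{7}{3}$ ($P = \frac{7 \left(-4 + 5\right)}{3} = \frac{7}{3} \cdot 1 = \frac{7}{3} \approx 2.3333$)
$I{\left(u,v \right)} = \frac{14}{3} + 2 v$ ($I{\left(u,v \right)} = \left(v + \frac{7}{3}\right) 2 = \left(\frac{7}{3} + v\right) 2 = \frac{14}{3} + 2 v$)
$\frac{83369}{I{\left(245,297 \right)}} = \frac{83369}{\frac{14}{3} + 2 \cdot 297} = \frac{83369}{\frac{14}{3} + 594} = \frac{83369}{\frac{1796}{3}} = 83369 \cdot \frac{3}{1796} = \frac{250107}{1796}$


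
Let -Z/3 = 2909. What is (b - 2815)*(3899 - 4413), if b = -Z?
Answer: -3038768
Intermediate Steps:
Z = -8727 (Z = -3*2909 = -8727)
b = 8727 (b = -1*(-8727) = 8727)
(b - 2815)*(3899 - 4413) = (8727 - 2815)*(3899 - 4413) = 5912*(-514) = -3038768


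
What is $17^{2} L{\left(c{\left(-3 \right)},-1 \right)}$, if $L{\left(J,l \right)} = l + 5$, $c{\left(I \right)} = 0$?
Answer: $1156$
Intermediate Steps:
$L{\left(J,l \right)} = 5 + l$
$17^{2} L{\left(c{\left(-3 \right)},-1 \right)} = 17^{2} \left(5 - 1\right) = 289 \cdot 4 = 1156$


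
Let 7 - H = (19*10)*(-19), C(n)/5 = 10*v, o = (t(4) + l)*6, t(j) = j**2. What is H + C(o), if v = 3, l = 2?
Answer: 3767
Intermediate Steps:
o = 108 (o = (4**2 + 2)*6 = (16 + 2)*6 = 18*6 = 108)
C(n) = 150 (C(n) = 5*(10*3) = 5*30 = 150)
H = 3617 (H = 7 - 19*10*(-19) = 7 - 190*(-19) = 7 - 1*(-3610) = 7 + 3610 = 3617)
H + C(o) = 3617 + 150 = 3767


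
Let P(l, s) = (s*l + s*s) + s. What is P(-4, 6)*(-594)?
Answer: -10692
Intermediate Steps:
P(l, s) = s + s² + l*s (P(l, s) = (l*s + s²) + s = (s² + l*s) + s = s + s² + l*s)
P(-4, 6)*(-594) = (6*(1 - 4 + 6))*(-594) = (6*3)*(-594) = 18*(-594) = -10692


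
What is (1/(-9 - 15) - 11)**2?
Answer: 70225/576 ≈ 121.92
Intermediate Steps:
(1/(-9 - 15) - 11)**2 = (1/(-24) - 11)**2 = (-1/24 - 11)**2 = (-265/24)**2 = 70225/576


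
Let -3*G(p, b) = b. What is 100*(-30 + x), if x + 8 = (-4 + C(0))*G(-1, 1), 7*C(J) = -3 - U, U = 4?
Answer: -10900/3 ≈ -3633.3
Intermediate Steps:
G(p, b) = -b/3
C(J) = -1 (C(J) = (-3 - 1*4)/7 = (-3 - 4)/7 = (⅐)*(-7) = -1)
x = -19/3 (x = -8 + (-4 - 1)*(-⅓*1) = -8 - 5*(-⅓) = -8 + 5/3 = -19/3 ≈ -6.3333)
100*(-30 + x) = 100*(-30 - 19/3) = 100*(-109/3) = -10900/3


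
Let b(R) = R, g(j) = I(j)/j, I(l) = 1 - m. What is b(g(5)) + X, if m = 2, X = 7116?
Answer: 35579/5 ≈ 7115.8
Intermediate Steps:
I(l) = -1 (I(l) = 1 - 1*2 = 1 - 2 = -1)
g(j) = -1/j
b(g(5)) + X = -1/5 + 7116 = -1*⅕ + 7116 = -⅕ + 7116 = 35579/5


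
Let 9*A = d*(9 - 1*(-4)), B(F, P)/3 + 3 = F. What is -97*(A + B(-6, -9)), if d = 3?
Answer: 6596/3 ≈ 2198.7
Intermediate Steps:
B(F, P) = -9 + 3*F
A = 13/3 (A = (3*(9 - 1*(-4)))/9 = (3*(9 + 4))/9 = (3*13)/9 = (1/9)*39 = 13/3 ≈ 4.3333)
-97*(A + B(-6, -9)) = -97*(13/3 + (-9 + 3*(-6))) = -97*(13/3 + (-9 - 18)) = -97*(13/3 - 27) = -97*(-68/3) = 6596/3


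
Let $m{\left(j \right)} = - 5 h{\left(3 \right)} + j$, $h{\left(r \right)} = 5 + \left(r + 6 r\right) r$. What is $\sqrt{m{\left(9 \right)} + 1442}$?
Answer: $\sqrt{1111} \approx 33.332$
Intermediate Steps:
$h{\left(r \right)} = 5 + 7 r^{2}$ ($h{\left(r \right)} = 5 + 7 r r = 5 + 7 r^{2}$)
$m{\left(j \right)} = -340 + j$ ($m{\left(j \right)} = - 5 \left(5 + 7 \cdot 3^{2}\right) + j = - 5 \left(5 + 7 \cdot 9\right) + j = - 5 \left(5 + 63\right) + j = \left(-5\right) 68 + j = -340 + j$)
$\sqrt{m{\left(9 \right)} + 1442} = \sqrt{\left(-340 + 9\right) + 1442} = \sqrt{-331 + 1442} = \sqrt{1111}$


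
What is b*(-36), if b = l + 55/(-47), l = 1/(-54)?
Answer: 6034/141 ≈ 42.794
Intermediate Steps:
l = -1/54 ≈ -0.018519
b = -3017/2538 (b = -1/54 + 55/(-47) = -1/54 + 55*(-1/47) = -1/54 - 55/47 = -3017/2538 ≈ -1.1887)
b*(-36) = -3017/2538*(-36) = 6034/141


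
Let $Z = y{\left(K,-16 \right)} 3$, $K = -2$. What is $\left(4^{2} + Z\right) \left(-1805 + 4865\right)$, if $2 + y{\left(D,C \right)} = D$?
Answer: $12240$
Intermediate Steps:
$y{\left(D,C \right)} = -2 + D$
$Z = -12$ ($Z = \left(-2 - 2\right) 3 = \left(-4\right) 3 = -12$)
$\left(4^{2} + Z\right) \left(-1805 + 4865\right) = \left(4^{2} - 12\right) \left(-1805 + 4865\right) = \left(16 - 12\right) 3060 = 4 \cdot 3060 = 12240$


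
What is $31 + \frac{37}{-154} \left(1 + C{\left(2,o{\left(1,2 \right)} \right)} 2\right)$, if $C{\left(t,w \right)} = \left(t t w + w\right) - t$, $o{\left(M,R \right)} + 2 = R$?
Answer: $\frac{4885}{154} \approx 31.721$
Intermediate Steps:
$o{\left(M,R \right)} = -2 + R$
$C{\left(t,w \right)} = w - t + w t^{2}$ ($C{\left(t,w \right)} = \left(t^{2} w + w\right) - t = \left(w t^{2} + w\right) - t = \left(w + w t^{2}\right) - t = w - t + w t^{2}$)
$31 + \frac{37}{-154} \left(1 + C{\left(2,o{\left(1,2 \right)} \right)} 2\right) = 31 + \frac{37}{-154} \left(1 + \left(\left(-2 + 2\right) - 2 + \left(-2 + 2\right) 2^{2}\right) 2\right) = 31 + 37 \left(- \frac{1}{154}\right) \left(1 + \left(0 - 2 + 0 \cdot 4\right) 2\right) = 31 - \frac{37 \left(1 + \left(0 - 2 + 0\right) 2\right)}{154} = 31 - \frac{37 \left(1 - 4\right)}{154} = 31 - - \frac{111}{154} = 31 + \frac{111}{154} = \frac{4885}{154}$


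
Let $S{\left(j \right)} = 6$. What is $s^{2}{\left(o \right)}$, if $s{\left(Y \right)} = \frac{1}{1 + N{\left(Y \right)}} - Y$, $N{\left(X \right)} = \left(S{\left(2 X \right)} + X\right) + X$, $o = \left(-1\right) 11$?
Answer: $\frac{26896}{225} \approx 119.54$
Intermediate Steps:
$o = -11$
$N{\left(X \right)} = 6 + 2 X$ ($N{\left(X \right)} = \left(6 + X\right) + X = 6 + 2 X$)
$s{\left(Y \right)} = \frac{1}{7 + 2 Y} - Y$ ($s{\left(Y \right)} = \frac{1}{1 + \left(6 + 2 Y\right)} - Y = \frac{1}{7 + 2 Y} - Y$)
$s^{2}{\left(o \right)} = \left(\frac{1 - -11 - - 22 \left(3 - 11\right)}{7 + 2 \left(-11\right)}\right)^{2} = \left(\frac{1 + 11 - \left(-22\right) \left(-8\right)}{7 - 22}\right)^{2} = \left(\frac{1 + 11 - 176}{-15}\right)^{2} = \left(\left(- \frac{1}{15}\right) \left(-164\right)\right)^{2} = \left(\frac{164}{15}\right)^{2} = \frac{26896}{225}$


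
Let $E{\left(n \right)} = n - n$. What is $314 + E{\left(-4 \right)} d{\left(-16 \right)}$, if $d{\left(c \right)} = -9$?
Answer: $314$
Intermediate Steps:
$E{\left(n \right)} = 0$
$314 + E{\left(-4 \right)} d{\left(-16 \right)} = 314 + 0 \left(-9\right) = 314 + 0 = 314$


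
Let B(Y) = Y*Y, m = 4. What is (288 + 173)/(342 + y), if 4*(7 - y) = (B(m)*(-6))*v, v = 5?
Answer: 461/469 ≈ 0.98294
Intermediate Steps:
B(Y) = Y²
y = 127 (y = 7 - 4²*(-6)*5/4 = 7 - 16*(-6)*5/4 = 7 - (-24)*5 = 7 - ¼*(-480) = 7 + 120 = 127)
(288 + 173)/(342 + y) = (288 + 173)/(342 + 127) = 461/469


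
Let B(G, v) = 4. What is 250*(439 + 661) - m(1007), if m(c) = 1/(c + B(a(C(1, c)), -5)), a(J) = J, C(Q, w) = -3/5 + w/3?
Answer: 278024999/1011 ≈ 2.7500e+5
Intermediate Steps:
C(Q, w) = -⅗ + w/3 (C(Q, w) = -3*⅕ + w*(⅓) = -⅗ + w/3)
m(c) = 1/(4 + c) (m(c) = 1/(c + 4) = 1/(4 + c))
250*(439 + 661) - m(1007) = 250*(439 + 661) - 1/(4 + 1007) = 250*1100 - 1/1011 = 275000 - 1*1/1011 = 275000 - 1/1011 = 278024999/1011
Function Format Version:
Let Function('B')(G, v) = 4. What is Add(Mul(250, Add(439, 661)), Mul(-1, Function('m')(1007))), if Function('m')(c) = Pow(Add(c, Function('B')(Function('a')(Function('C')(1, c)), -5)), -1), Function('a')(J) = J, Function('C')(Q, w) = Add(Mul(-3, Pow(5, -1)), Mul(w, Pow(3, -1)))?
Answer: Rational(278024999, 1011) ≈ 2.7500e+5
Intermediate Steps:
Function('C')(Q, w) = Add(Rational(-3, 5), Mul(Rational(1, 3), w)) (Function('C')(Q, w) = Add(Mul(-3, Rational(1, 5)), Mul(w, Rational(1, 3))) = Add(Rational(-3, 5), Mul(Rational(1, 3), w)))
Function('m')(c) = Pow(Add(4, c), -1) (Function('m')(c) = Pow(Add(c, 4), -1) = Pow(Add(4, c), -1))
Add(Mul(250, Add(439, 661)), Mul(-1, Function('m')(1007))) = Add(Mul(250, Add(439, 661)), Mul(-1, Pow(Add(4, 1007), -1))) = Add(Mul(250, 1100), Mul(-1, Pow(1011, -1))) = Add(275000, Mul(-1, Rational(1, 1011))) = Add(275000, Rational(-1, 1011)) = Rational(278024999, 1011)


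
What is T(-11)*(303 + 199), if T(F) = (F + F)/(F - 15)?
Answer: 5522/13 ≈ 424.77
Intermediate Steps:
T(F) = 2*F/(-15 + F) (T(F) = (2*F)/(-15 + F) = 2*F/(-15 + F))
T(-11)*(303 + 199) = (2*(-11)/(-15 - 11))*(303 + 199) = (2*(-11)/(-26))*502 = (2*(-11)*(-1/26))*502 = (11/13)*502 = 5522/13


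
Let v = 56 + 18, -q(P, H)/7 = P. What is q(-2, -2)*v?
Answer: 1036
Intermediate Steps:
q(P, H) = -7*P
v = 74
q(-2, -2)*v = -7*(-2)*74 = 14*74 = 1036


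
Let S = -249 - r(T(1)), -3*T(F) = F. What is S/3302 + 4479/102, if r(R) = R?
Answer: 7382147/168402 ≈ 43.836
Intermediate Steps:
T(F) = -F/3
S = -746/3 (S = -249 - (-1)/3 = -249 - 1*(-⅓) = -249 + ⅓ = -746/3 ≈ -248.67)
S/3302 + 4479/102 = -746/3/3302 + 4479/102 = -746/3*1/3302 + 4479*(1/102) = -373/4953 + 1493/34 = 7382147/168402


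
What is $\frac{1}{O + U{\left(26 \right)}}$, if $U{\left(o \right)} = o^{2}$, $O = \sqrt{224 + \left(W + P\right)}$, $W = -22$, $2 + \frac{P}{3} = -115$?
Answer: $\frac{676}{457125} - \frac{i \sqrt{149}}{457125} \approx 0.0014788 - 2.6703 \cdot 10^{-5} i$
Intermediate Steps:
$P = -351$ ($P = -6 + 3 \left(-115\right) = -6 - 345 = -351$)
$O = i \sqrt{149}$ ($O = \sqrt{224 - 373} = \sqrt{-149} = i \sqrt{149} \approx 12.207 i$)
$\frac{1}{O + U{\left(26 \right)}} = \frac{1}{i \sqrt{149} + 26^{2}} = \frac{1}{i \sqrt{149} + 676} = \frac{1}{676 + i \sqrt{149}}$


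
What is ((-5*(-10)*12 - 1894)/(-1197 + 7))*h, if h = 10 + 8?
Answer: 11646/595 ≈ 19.573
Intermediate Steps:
h = 18
((-5*(-10)*12 - 1894)/(-1197 + 7))*h = ((-5*(-10)*12 - 1894)/(-1197 + 7))*18 = ((50*12 - 1894)/(-1190))*18 = ((600 - 1894)*(-1/1190))*18 = -1294*(-1/1190)*18 = (647/595)*18 = 11646/595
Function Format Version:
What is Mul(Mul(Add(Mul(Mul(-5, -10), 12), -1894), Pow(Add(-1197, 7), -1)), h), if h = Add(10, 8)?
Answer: Rational(11646, 595) ≈ 19.573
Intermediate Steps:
h = 18
Mul(Mul(Add(Mul(Mul(-5, -10), 12), -1894), Pow(Add(-1197, 7), -1)), h) = Mul(Mul(Add(Mul(Mul(-5, -10), 12), -1894), Pow(Add(-1197, 7), -1)), 18) = Mul(Mul(Add(Mul(50, 12), -1894), Pow(-1190, -1)), 18) = Mul(Mul(Add(600, -1894), Rational(-1, 1190)), 18) = Mul(Mul(-1294, Rational(-1, 1190)), 18) = Mul(Rational(647, 595), 18) = Rational(11646, 595)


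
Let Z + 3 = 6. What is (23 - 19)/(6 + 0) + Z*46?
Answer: 416/3 ≈ 138.67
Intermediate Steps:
Z = 3 (Z = -3 + 6 = 3)
(23 - 19)/(6 + 0) + Z*46 = (23 - 19)/(6 + 0) + 3*46 = 4/6 + 138 = 4*(⅙) + 138 = ⅔ + 138 = 416/3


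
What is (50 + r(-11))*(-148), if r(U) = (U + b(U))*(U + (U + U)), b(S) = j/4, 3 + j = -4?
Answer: -69671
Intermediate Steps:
j = -7 (j = -3 - 4 = -7)
b(S) = -7/4
r(U) = 3*U*(-7/4 + U) (r(U) = (U - 7/4)*(U + (U + U)) = (-7/4 + U)*(U + 2*U) = (-7/4 + U)*(3*U) = 3*U*(-7/4 + U))
(50 + r(-11))*(-148) = (50 + (¾)*(-11)*(-7 + 4*(-11)))*(-148) = (50 + (¾)*(-11)*(-7 - 44))*(-148) = (50 + (¾)*(-11)*(-51))*(-148) = (50 + 1683/4)*(-148) = (1883/4)*(-148) = -69671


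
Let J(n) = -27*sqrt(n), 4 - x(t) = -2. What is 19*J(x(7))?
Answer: -513*sqrt(6) ≈ -1256.6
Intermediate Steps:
x(t) = 6 (x(t) = 4 - 1*(-2) = 4 + 2 = 6)
19*J(x(7)) = 19*(-27*sqrt(6)) = -513*sqrt(6)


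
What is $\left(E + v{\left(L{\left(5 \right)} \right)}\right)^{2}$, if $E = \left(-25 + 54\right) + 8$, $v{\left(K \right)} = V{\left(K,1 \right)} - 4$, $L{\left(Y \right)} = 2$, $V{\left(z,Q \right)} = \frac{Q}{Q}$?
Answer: $1156$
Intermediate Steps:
$V{\left(z,Q \right)} = 1$
$v{\left(K \right)} = -3$ ($v{\left(K \right)} = 1 - 4 = -3$)
$E = 37$ ($E = 29 + 8 = 37$)
$\left(E + v{\left(L{\left(5 \right)} \right)}\right)^{2} = \left(37 - 3\right)^{2} = 34^{2} = 1156$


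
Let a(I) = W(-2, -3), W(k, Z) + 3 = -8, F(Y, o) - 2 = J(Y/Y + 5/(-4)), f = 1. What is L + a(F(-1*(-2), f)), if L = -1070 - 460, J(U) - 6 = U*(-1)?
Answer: -1541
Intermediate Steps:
J(U) = 6 - U (J(U) = 6 + U*(-1) = 6 - U)
F(Y, o) = 33/4 (F(Y, o) = 2 + (6 - (Y/Y + 5/(-4))) = 2 + (6 - (1 + 5*(-¼))) = 2 + (6 - (1 - 5/4)) = 2 + (6 - 1*(-¼)) = 2 + (6 + ¼) = 2 + 25/4 = 33/4)
L = -1530
W(k, Z) = -11 (W(k, Z) = -3 - 8 = -11)
a(I) = -11
L + a(F(-1*(-2), f)) = -1530 - 11 = -1541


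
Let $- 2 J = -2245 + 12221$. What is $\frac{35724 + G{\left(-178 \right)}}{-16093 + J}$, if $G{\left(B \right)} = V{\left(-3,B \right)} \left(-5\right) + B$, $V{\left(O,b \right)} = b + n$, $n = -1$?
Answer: $- \frac{12147}{7027} \approx -1.7286$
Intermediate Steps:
$V{\left(O,b \right)} = -1 + b$ ($V{\left(O,b \right)} = b - 1 = -1 + b$)
$G{\left(B \right)} = 5 - 4 B$ ($G{\left(B \right)} = \left(-1 + B\right) \left(-5\right) + B = \left(5 - 5 B\right) + B = 5 - 4 B$)
$J = -4988$ ($J = - \frac{-2245 + 12221}{2} = \left(- \frac{1}{2}\right) 9976 = -4988$)
$\frac{35724 + G{\left(-178 \right)}}{-16093 + J} = \frac{35724 + \left(5 - -712\right)}{-16093 - 4988} = \frac{35724 + \left(5 + 712\right)}{-21081} = \left(35724 + 717\right) \left(- \frac{1}{21081}\right) = 36441 \left(- \frac{1}{21081}\right) = - \frac{12147}{7027}$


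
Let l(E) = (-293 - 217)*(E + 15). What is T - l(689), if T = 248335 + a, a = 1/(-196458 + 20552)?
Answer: 106840906749/175906 ≈ 6.0738e+5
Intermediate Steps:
a = -1/175906 (a = 1/(-175906) = -1/175906 ≈ -5.6849e-6)
l(E) = -7650 - 510*E (l(E) = -510*(15 + E) = -7650 - 510*E)
T = 43683616509/175906 (T = 248335 - 1/175906 = 43683616509/175906 ≈ 2.4834e+5)
T - l(689) = 43683616509/175906 - (-7650 - 510*689) = 43683616509/175906 - (-7650 - 351390) = 43683616509/175906 - 1*(-359040) = 43683616509/175906 + 359040 = 106840906749/175906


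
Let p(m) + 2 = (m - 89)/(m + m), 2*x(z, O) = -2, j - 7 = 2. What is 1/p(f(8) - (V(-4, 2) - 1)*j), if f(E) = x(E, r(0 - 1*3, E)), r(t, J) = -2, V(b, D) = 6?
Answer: -92/49 ≈ -1.8776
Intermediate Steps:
j = 9 (j = 7 + 2 = 9)
x(z, O) = -1 (x(z, O) = (1/2)*(-2) = -1)
f(E) = -1
p(m) = -2 + (-89 + m)/(2*m) (p(m) = -2 + (m - 89)/(m + m) = -2 + (-89 + m)/((2*m)) = -2 + (-89 + m)*(1/(2*m)) = -2 + (-89 + m)/(2*m))
1/p(f(8) - (V(-4, 2) - 1)*j) = 1/((-89 - 3*(-1 - (6 - 1)*9))/(2*(-1 - (6 - 1)*9))) = 1/((-89 - 3*(-1 - 5*9))/(2*(-1 - 5*9))) = 1/((-89 - 3*(-1 - 1*45))/(2*(-1 - 1*45))) = 1/((-89 - 3*(-1 - 45))/(2*(-1 - 45))) = 1/((1/2)*(-89 - 3*(-46))/(-46)) = 1/((1/2)*(-1/46)*(-89 + 138)) = 1/((1/2)*(-1/46)*49) = 1/(-49/92) = -92/49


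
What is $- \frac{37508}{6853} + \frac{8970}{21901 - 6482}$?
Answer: $- \frac{516864442}{105666407} \approx -4.8915$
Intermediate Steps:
$- \frac{37508}{6853} + \frac{8970}{21901 - 6482} = \left(-37508\right) \frac{1}{6853} + \frac{8970}{21901 - 6482} = - \frac{37508}{6853} + \frac{8970}{15419} = - \frac{516864442}{105666407}$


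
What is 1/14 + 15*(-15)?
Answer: -3149/14 ≈ -224.93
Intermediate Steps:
1/14 + 15*(-15) = 1/14 - 225 = -3149/14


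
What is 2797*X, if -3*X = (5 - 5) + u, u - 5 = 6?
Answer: -30767/3 ≈ -10256.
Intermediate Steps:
u = 11 (u = 5 + 6 = 11)
X = -11/3 (X = -((5 - 5) + 11)/3 = -(0 + 11)/3 = -⅓*11 = -11/3 ≈ -3.6667)
2797*X = 2797*(-11/3) = -30767/3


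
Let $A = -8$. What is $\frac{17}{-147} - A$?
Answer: $\frac{1159}{147} \approx 7.8844$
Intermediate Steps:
$\frac{17}{-147} - A = \frac{17}{-147} - -8 = 17 \left(- \frac{1}{147}\right) + 8 = - \frac{17}{147} + 8 = \frac{1159}{147}$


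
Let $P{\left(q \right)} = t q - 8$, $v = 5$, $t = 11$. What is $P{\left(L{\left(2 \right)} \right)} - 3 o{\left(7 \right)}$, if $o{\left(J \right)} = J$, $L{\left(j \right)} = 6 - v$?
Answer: $-18$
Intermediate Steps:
$L{\left(j \right)} = 1$ ($L{\left(j \right)} = 6 - 5 = 1$)
$P{\left(q \right)} = -8 + 11 q$ ($P{\left(q \right)} = 11 q - 8 = -8 + 11 q$)
$P{\left(L{\left(2 \right)} \right)} - 3 o{\left(7 \right)} = \left(-8 + 11 \cdot 1\right) - 21 = \left(-8 + 11\right) - 21 = 3 - 21 = -18$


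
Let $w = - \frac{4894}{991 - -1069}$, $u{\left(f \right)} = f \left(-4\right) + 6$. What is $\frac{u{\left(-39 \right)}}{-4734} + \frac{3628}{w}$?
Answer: $- \frac{982810943}{643561} \approx -1527.1$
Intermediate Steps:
$u{\left(f \right)} = 6 - 4 f$ ($u{\left(f \right)} = - 4 f + 6 = 6 - 4 f$)
$w = - \frac{2447}{1030}$ ($w = - \frac{4894}{991 + 1069} = - \frac{4894}{2060} = \left(-4894\right) \frac{1}{2060} = - \frac{2447}{1030} \approx -2.3757$)
$\frac{u{\left(-39 \right)}}{-4734} + \frac{3628}{w} = \frac{6 - -156}{-4734} + \frac{3628}{- \frac{2447}{1030}} = \left(6 + 156\right) \left(- \frac{1}{4734}\right) + 3628 \left(- \frac{1030}{2447}\right) = 162 \left(- \frac{1}{4734}\right) - \frac{3736840}{2447} = - \frac{9}{263} - \frac{3736840}{2447} = - \frac{982810943}{643561}$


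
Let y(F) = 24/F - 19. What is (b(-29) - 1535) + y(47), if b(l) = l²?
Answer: -33487/47 ≈ -712.49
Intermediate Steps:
y(F) = -19 + 24/F
(b(-29) - 1535) + y(47) = ((-29)² - 1535) + (-19 + 24/47) = (841 - 1535) + (-19 + 24*(1/47)) = -694 + (-19 + 24/47) = -694 - 869/47 = -33487/47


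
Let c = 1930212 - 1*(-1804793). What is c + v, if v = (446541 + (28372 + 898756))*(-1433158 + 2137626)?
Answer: 967709588097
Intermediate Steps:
v = 967705853092 (v = (446541 + 927128)*704468 = 1373669*704468 = 967705853092)
c = 3735005 (c = 1930212 + 1804793 = 3735005)
c + v = 3735005 + 967705853092 = 967709588097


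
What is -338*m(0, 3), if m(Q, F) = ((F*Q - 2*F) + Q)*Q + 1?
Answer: -338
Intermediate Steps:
m(Q, F) = 1 + Q*(Q - 2*F + F*Q) (m(Q, F) = ((-2*F + F*Q) + Q)*Q + 1 = (Q - 2*F + F*Q)*Q + 1 = Q*(Q - 2*F + F*Q) + 1 = 1 + Q*(Q - 2*F + F*Q))
-338*m(0, 3) = -338*(1 + 0**2 + 3*0**2 - 2*3*0) = -338*(1 + 0 + 3*0 + 0) = -338*(1 + 0 + 0 + 0) = -338*1 = -338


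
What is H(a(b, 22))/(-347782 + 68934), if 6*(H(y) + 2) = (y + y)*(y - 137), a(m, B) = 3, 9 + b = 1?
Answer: 17/34856 ≈ 0.00048772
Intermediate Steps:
b = -8 (b = -9 + 1 = -8)
H(y) = -2 + y*(-137 + y)/3 (H(y) = -2 + ((y + y)*(y - 137))/6 = -2 + ((2*y)*(-137 + y))/6 = -2 + (2*y*(-137 + y))/6 = -2 + y*(-137 + y)/3)
H(a(b, 22))/(-347782 + 68934) = (-2 - 137/3*3 + (⅓)*3²)/(-347782 + 68934) = (-2 - 137 + (⅓)*9)/(-278848) = (-2 - 137 + 3)*(-1/278848) = -136*(-1/278848) = 17/34856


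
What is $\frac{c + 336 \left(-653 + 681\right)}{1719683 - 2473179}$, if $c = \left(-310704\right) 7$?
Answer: $\frac{270690}{94187} \approx 2.874$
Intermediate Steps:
$c = -2174928$
$\frac{c + 336 \left(-653 + 681\right)}{1719683 - 2473179} = \frac{-2174928 + 336 \left(-653 + 681\right)}{1719683 - 2473179} = \frac{-2174928 + 336 \cdot 28}{-753496} = \left(-2174928 + 9408\right) \left(- \frac{1}{753496}\right) = \left(-2165520\right) \left(- \frac{1}{753496}\right) = \frac{270690}{94187}$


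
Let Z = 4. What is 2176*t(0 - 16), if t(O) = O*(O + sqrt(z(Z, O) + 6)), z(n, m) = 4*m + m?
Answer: 557056 - 34816*I*sqrt(74) ≈ 5.5706e+5 - 2.995e+5*I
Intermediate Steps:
z(n, m) = 5*m
t(O) = O*(O + sqrt(6 + 5*O)) (t(O) = O*(O + sqrt(5*O + 6)) = O*(O + sqrt(6 + 5*O)))
2176*t(0 - 16) = 2176*((0 - 16)*((0 - 16) + sqrt(6 + 5*(0 - 16)))) = 2176*(-16*(-16 + sqrt(6 + 5*(-16)))) = 2176*(-16*(-16 + sqrt(6 - 80))) = 2176*(-16*(-16 + sqrt(-74))) = 2176*(-16*(-16 + I*sqrt(74))) = 2176*(256 - 16*I*sqrt(74)) = 557056 - 34816*I*sqrt(74)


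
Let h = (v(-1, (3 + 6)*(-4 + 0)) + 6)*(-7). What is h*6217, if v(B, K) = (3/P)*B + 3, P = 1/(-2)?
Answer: -652785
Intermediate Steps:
P = -1/2 (P = 1*(-1/2) = -1/2 ≈ -0.50000)
v(B, K) = 3 - 6*B (v(B, K) = (3/(-1/2))*B + 3 = (3*(-2))*B + 3 = -6*B + 3 = 3 - 6*B)
h = -105 (h = ((3 - 6*(-1)) + 6)*(-7) = ((3 + 6) + 6)*(-7) = (9 + 6)*(-7) = 15*(-7) = -105)
h*6217 = -105*6217 = -652785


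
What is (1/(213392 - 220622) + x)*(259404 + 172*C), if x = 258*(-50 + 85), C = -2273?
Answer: -4294311068624/3615 ≈ -1.1879e+9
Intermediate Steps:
x = 9030 (x = 258*35 = 9030)
(1/(213392 - 220622) + x)*(259404 + 172*C) = (1/(213392 - 220622) + 9030)*(259404 + 172*(-2273)) = (1/(-7230) + 9030)*(259404 - 390956) = (-1/7230 + 9030)*(-131552) = (65286899/7230)*(-131552) = -4294311068624/3615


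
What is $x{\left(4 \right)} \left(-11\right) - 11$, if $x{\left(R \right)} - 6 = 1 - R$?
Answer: $-44$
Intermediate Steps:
$x{\left(R \right)} = 7 - R$ ($x{\left(R \right)} = 6 - \left(-1 + R\right) = 7 - R$)
$x{\left(4 \right)} \left(-11\right) - 11 = \left(7 - 4\right) \left(-11\right) - 11 = 3 \left(-11\right) - 11 = -33 - 11 = -44$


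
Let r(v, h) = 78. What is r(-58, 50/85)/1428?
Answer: 13/238 ≈ 0.054622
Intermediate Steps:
r(-58, 50/85)/1428 = 78/1428 = 78*(1/1428) = 13/238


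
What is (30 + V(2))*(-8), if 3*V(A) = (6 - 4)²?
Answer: -752/3 ≈ -250.67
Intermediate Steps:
V(A) = 4/3 (V(A) = (6 - 4)²/3 = (⅓)*2² = (⅓)*4 = 4/3)
(30 + V(2))*(-8) = (30 + 4/3)*(-8) = (94/3)*(-8) = -752/3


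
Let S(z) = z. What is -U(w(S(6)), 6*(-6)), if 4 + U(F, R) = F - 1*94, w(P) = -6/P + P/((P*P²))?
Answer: 3563/36 ≈ 98.972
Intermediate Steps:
w(P) = P⁻² - 6/P (w(P) = -6/P + P/(P³) = -6/P + P/P³ = -6/P + P⁻² = P⁻² - 6/P)
U(F, R) = -98 + F (U(F, R) = -4 + (F - 1*94) = -4 + (F - 94) = -4 + (-94 + F) = -98 + F)
-U(w(S(6)), 6*(-6)) = -(-98 + (1 - 6*6)/6²) = -(-98 + (1 - 36)/36) = -(-98 + (1/36)*(-35)) = -(-98 - 35/36) = -1*(-3563/36) = 3563/36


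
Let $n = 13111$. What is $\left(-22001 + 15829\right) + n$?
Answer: $6939$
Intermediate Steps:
$\left(-22001 + 15829\right) + n = \left(-22001 + 15829\right) + 13111 = -6172 + 13111 = 6939$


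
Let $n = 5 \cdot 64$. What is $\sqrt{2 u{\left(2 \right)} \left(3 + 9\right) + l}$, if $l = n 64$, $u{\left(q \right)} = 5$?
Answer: $10 \sqrt{206} \approx 143.53$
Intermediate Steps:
$n = 320$
$l = 20480$ ($l = 320 \cdot 64 = 20480$)
$\sqrt{2 u{\left(2 \right)} \left(3 + 9\right) + l} = \sqrt{2 \cdot 5 \left(3 + 9\right) + 20480} = \sqrt{2 \cdot 5 \cdot 12 + 20480} = \sqrt{2 \cdot 60 + 20480} = \sqrt{120 + 20480} = \sqrt{20600} = 10 \sqrt{206}$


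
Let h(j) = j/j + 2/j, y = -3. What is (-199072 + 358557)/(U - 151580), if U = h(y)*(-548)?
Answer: -478455/455288 ≈ -1.0509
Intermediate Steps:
h(j) = 1 + 2/j
U = -548/3 (U = ((2 - 3)/(-3))*(-548) = -⅓*(-1)*(-548) = (⅓)*(-548) = -548/3 ≈ -182.67)
(-199072 + 358557)/(U - 151580) = (-199072 + 358557)/(-548/3 - 151580) = 159485/(-455288/3) = 159485*(-3/455288) = -478455/455288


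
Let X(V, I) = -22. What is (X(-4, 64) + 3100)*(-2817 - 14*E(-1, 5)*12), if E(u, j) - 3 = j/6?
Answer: -10652958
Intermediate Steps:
E(u, j) = 3 + j/6
(X(-4, 64) + 3100)*(-2817 - 14*E(-1, 5)*12) = (-22 + 3100)*(-2817 - 14*(3 + (⅙)*5)*12) = 3078*(-2817 - 14*(3 + ⅚)*12) = 3078*(-2817 - 14*23/6*12) = 3078*(-2817 - 161/3*12) = 3078*(-2817 - 644) = 3078*(-3461) = -10652958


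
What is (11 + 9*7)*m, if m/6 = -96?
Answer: -42624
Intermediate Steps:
m = -576 (m = 6*(-96) = -576)
(11 + 9*7)*m = (11 + 9*7)*(-576) = (11 + 63)*(-576) = 74*(-576) = -42624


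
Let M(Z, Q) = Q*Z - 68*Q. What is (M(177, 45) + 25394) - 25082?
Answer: 5217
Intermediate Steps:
M(Z, Q) = -68*Q + Q*Z
(M(177, 45) + 25394) - 25082 = (45*(-68 + 177) + 25394) - 25082 = (45*109 + 25394) - 25082 = (4905 + 25394) - 25082 = 30299 - 25082 = 5217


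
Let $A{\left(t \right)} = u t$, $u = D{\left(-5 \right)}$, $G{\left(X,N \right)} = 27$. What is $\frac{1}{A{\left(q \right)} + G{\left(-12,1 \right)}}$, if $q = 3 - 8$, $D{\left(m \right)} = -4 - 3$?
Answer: $\frac{1}{62} \approx 0.016129$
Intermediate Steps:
$D{\left(m \right)} = -7$
$u = -7$
$q = -5$ ($q = 3 - 8 = -5$)
$A{\left(t \right)} = - 7 t$
$\frac{1}{A{\left(q \right)} + G{\left(-12,1 \right)}} = \frac{1}{\left(-7\right) \left(-5\right) + 27} = \frac{1}{35 + 27} = \frac{1}{62}$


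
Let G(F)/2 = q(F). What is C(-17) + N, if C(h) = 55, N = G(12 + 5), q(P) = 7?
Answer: 69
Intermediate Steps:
G(F) = 14 (G(F) = 2*7 = 14)
N = 14
C(-17) + N = 55 + 14 = 69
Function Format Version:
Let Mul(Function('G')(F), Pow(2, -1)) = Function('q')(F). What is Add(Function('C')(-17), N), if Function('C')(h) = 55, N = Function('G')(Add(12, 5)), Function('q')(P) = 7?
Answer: 69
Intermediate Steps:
Function('G')(F) = 14 (Function('G')(F) = Mul(2, 7) = 14)
N = 14
Add(Function('C')(-17), N) = Add(55, 14) = 69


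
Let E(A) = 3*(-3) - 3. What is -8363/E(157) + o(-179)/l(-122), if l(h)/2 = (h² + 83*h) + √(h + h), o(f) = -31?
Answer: 775932239/1113384 + 31*I*√61/22638808 ≈ 696.91 + 1.0695e-5*I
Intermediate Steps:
E(A) = -12 (E(A) = -9 - 3 = -12)
l(h) = 2*h² + 166*h + 2*√2*√h (l(h) = 2*((h² + 83*h) + √(h + h)) = 2*((h² + 83*h) + √(2*h)) = 2*((h² + 83*h) + √2*√h) = 2*(h² + 83*h + √2*√h) = 2*h² + 166*h + 2*√2*√h)
-8363/E(157) + o(-179)/l(-122) = -8363/(-12) - 31/(2*(-122)² + 166*(-122) + 2*√2*√(-122)) = -8363*(-1/12) - 31/(2*14884 - 20252 + 2*√2*(I*√122)) = 8363/12 - 31/(29768 - 20252 + 4*I*√61) = 8363/12 - 31/(9516 + 4*I*√61)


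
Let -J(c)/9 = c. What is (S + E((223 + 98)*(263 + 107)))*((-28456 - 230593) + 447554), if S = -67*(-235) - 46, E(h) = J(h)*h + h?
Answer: -23931969270851655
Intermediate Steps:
J(c) = -9*c
E(h) = h - 9*h² (E(h) = (-9*h)*h + h = -9*h² + h = h - 9*h²)
S = 15699 (S = 15745 - 46 = 15699)
(S + E((223 + 98)*(263 + 107)))*((-28456 - 230593) + 447554) = (15699 + ((223 + 98)*(263 + 107))*(1 - 9*(223 + 98)*(263 + 107)))*((-28456 - 230593) + 447554) = (15699 + (321*370)*(1 - 2889*370))*(-259049 + 447554) = (15699 + 118770*(1 - 9*118770))*188505 = (15699 + 118770*(1 - 1068930))*188505 = (15699 + 118770*(-1068929))*188505 = (15699 - 126956697330)*188505 = -126956681631*188505 = -23931969270851655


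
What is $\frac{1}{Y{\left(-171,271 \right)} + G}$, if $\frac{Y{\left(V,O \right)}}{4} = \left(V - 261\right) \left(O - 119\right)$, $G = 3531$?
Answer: $- \frac{1}{259125} \approx -3.8591 \cdot 10^{-6}$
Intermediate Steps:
$Y{\left(V,O \right)} = 4 \left(-261 + V\right) \left(-119 + O\right)$ ($Y{\left(V,O \right)} = 4 \left(V - 261\right) \left(O - 119\right) = 4 \left(-261 + V\right) \left(-119 + O\right)$)
$\frac{1}{Y{\left(-171,271 \right)} + G} = \frac{1}{\left(124236 - 282924 - -81396 + 4 \cdot 271 \left(-171\right)\right) + 3531} = \frac{1}{\left(124236 - 282924 + 81396 - 185364\right) + 3531} = \frac{1}{-262656 + 3531} = \frac{1}{-259125} = - \frac{1}{259125}$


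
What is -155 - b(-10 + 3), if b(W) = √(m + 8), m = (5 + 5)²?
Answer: -155 - 6*√3 ≈ -165.39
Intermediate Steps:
m = 100 (m = 10² = 100)
b(W) = 6*√3 (b(W) = √(100 + 8) = √108 = 6*√3)
-155 - b(-10 + 3) = -155 - 6*√3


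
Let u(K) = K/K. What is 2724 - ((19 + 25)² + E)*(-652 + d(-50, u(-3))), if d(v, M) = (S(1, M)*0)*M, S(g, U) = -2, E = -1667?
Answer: 178112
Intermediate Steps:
u(K) = 1
d(v, M) = 0 (d(v, M) = (-2*0)*M = 0*M = 0)
2724 - ((19 + 25)² + E)*(-652 + d(-50, u(-3))) = 2724 - ((19 + 25)² - 1667)*(-652 + 0) = 2724 - (44² - 1667)*(-652) = 2724 - (1936 - 1667)*(-652) = 2724 - 269*(-652) = 2724 - 1*(-175388) = 2724 + 175388 = 178112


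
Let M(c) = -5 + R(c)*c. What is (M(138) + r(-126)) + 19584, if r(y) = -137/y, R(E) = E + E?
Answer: 7266179/126 ≈ 57668.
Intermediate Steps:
R(E) = 2*E
M(c) = -5 + 2*c**2 (M(c) = -5 + (2*c)*c = -5 + 2*c**2)
(M(138) + r(-126)) + 19584 = ((-5 + 2*138**2) - 137/(-126)) + 19584 = ((-5 + 2*19044) - 137*(-1/126)) + 19584 = ((-5 + 38088) + 137/126) + 19584 = (38083 + 137/126) + 19584 = 4798595/126 + 19584 = 7266179/126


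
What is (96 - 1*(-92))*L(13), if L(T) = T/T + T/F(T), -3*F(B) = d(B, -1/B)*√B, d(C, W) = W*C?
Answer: 188 + 564*√13 ≈ 2221.5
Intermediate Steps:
d(C, W) = C*W
F(B) = √B/3 (F(B) = -B*(-1/B)*√B/3 = -(-1)*√B/3 = √B/3)
L(T) = 1 + 3*√T (L(T) = T/T + T/((√T/3)) = 1 + T*(3/√T) = 1 + 3*√T)
(96 - 1*(-92))*L(13) = (96 - 1*(-92))*(1 + 3*√13) = (96 + 92)*(1 + 3*√13) = 188*(1 + 3*√13) = 188 + 564*√13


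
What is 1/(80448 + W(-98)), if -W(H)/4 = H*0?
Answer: 1/80448 ≈ 1.2430e-5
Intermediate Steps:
W(H) = 0 (W(H) = -4*H*0 = -4*0 = 0)
1/(80448 + W(-98)) = 1/(80448 + 0) = 1/80448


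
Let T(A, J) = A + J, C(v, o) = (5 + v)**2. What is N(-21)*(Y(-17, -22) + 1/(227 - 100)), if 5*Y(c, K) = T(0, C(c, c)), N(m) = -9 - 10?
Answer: -347567/635 ≈ -547.35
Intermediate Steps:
N(m) = -19
Y(c, K) = (5 + c)**2/5 (Y(c, K) = (0 + (5 + c)**2)/5 = (5 + c)**2/5)
N(-21)*(Y(-17, -22) + 1/(227 - 100)) = -19*((5 - 17)**2/5 + 1/(227 - 100)) = -19*((1/5)*(-12)**2 + 1/127) = -19*((1/5)*144 + 1/127) = -19*(144/5 + 1/127) = -19*18293/635 = -347567/635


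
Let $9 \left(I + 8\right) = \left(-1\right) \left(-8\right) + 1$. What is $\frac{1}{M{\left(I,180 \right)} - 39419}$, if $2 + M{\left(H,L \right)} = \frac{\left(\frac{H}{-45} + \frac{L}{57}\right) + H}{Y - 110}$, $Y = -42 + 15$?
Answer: $- \frac{117135}{4617575683} \approx -2.5367 \cdot 10^{-5}$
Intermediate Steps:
$Y = -27$
$I = -7$ ($I = -8 + \frac{\left(-1\right) \left(-8\right) + 1}{9} = -8 + \frac{8 + 1}{9} = -8 + \frac{1}{9} \cdot 9 = -8 + 1 = -7$)
$M{\left(H,L \right)} = -2 - \frac{44 H}{6165} - \frac{L}{7809}$ ($M{\left(H,L \right)} = -2 + \frac{\left(\frac{H}{-45} + \frac{L}{57}\right) + H}{-27 - 110} = -2 + \frac{\left(H \left(- \frac{1}{45}\right) + L \frac{1}{57}\right) + H}{-137} = -2 + \left(\left(- \frac{H}{45} + \frac{L}{57}\right) + H\right) \left(- \frac{1}{137}\right) = -2 + \left(\frac{L}{57} + \frac{44 H}{45}\right) \left(- \frac{1}{137}\right) = -2 - \left(\frac{L}{7809} + \frac{44 H}{6165}\right) = -2 - \frac{44 H}{6165} - \frac{L}{7809}$)
$\frac{1}{M{\left(I,180 \right)} - 39419} = \frac{1}{\left(-2 - - \frac{308}{6165} - \frac{60}{2603}\right) - 39419} = \frac{1}{\left(-2 + \frac{308}{6165} - \frac{60}{2603}\right) - 39419} = \frac{1}{- \frac{231118}{117135} - 39419} = \frac{1}{- \frac{4617575683}{117135}} = - \frac{117135}{4617575683}$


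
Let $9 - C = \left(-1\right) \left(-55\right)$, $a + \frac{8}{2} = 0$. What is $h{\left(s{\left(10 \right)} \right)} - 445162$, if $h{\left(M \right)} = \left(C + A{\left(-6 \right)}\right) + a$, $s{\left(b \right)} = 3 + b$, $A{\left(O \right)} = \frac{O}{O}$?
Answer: $-445211$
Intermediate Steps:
$a = -4$ ($a = -4 + 0 = -4$)
$C = -46$ ($C = 9 - \left(-1\right) \left(-55\right) = 9 - 55 = -46$)
$A{\left(O \right)} = 1$
$h{\left(M \right)} = -49$ ($h{\left(M \right)} = \left(-46 + 1\right) - 4 = -45 - 4 = -49$)
$h{\left(s{\left(10 \right)} \right)} - 445162 = -49 - 445162 = -445211$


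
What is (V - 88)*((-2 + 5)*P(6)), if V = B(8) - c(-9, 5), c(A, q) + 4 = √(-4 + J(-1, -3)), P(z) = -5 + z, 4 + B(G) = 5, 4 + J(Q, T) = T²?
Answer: -252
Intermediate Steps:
J(Q, T) = -4 + T²
B(G) = 1 (B(G) = -4 + 5 = 1)
c(A, q) = -3 (c(A, q) = -4 + √(-4 + (-4 + (-3)²)) = -4 + √(-4 + (-4 + 9)) = -4 + √(-4 + 5) = -4 + √1 = -4 + 1 = -3)
V = 4 (V = 1 - 1*(-3) = 1 + 3 = 4)
(V - 88)*((-2 + 5)*P(6)) = (4 - 88)*((-2 + 5)*(-5 + 6)) = -252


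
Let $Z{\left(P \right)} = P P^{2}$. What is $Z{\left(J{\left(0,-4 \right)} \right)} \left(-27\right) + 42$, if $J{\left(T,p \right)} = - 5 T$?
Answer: $42$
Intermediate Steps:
$Z{\left(P \right)} = P^{3}$
$Z{\left(J{\left(0,-4 \right)} \right)} \left(-27\right) + 42 = \left(\left(-5\right) 0\right)^{3} \left(-27\right) + 42 = 0^{3} \left(-27\right) + 42 = 0 \left(-27\right) + 42 = 0 + 42 = 42$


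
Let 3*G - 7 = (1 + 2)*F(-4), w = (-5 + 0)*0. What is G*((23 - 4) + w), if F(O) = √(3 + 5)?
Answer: 133/3 + 38*√2 ≈ 98.073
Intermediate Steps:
F(O) = 2*√2 (F(O) = √8 = 2*√2)
w = 0 (w = -5*0 = 0)
G = 7/3 + 2*√2 (G = 7/3 + ((1 + 2)*(2*√2))/3 = 7/3 + (3*(2*√2))/3 = 7/3 + (6*√2)/3 = 7/3 + 2*√2 ≈ 5.1618)
G*((23 - 4) + w) = (7/3 + 2*√2)*((23 - 4) + 0) = (7/3 + 2*√2)*(19 + 0) = (7/3 + 2*√2)*19 = 133/3 + 38*√2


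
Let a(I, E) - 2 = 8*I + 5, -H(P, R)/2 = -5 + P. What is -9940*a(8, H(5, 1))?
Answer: -705740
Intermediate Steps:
H(P, R) = 10 - 2*P (H(P, R) = -2*(-5 + P) = 10 - 2*P)
a(I, E) = 7 + 8*I (a(I, E) = 2 + (8*I + 5) = 2 + (5 + 8*I) = 7 + 8*I)
-9940*a(8, H(5, 1)) = -9940*(7 + 8*8) = -9940*(7 + 64) = -9940*71 = -705740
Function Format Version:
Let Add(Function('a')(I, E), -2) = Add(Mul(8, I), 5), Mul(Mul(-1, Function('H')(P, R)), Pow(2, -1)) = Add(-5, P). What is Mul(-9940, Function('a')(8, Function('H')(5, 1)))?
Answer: -705740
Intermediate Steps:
Function('H')(P, R) = Add(10, Mul(-2, P)) (Function('H')(P, R) = Mul(-2, Add(-5, P)) = Add(10, Mul(-2, P)))
Function('a')(I, E) = Add(7, Mul(8, I)) (Function('a')(I, E) = Add(2, Add(Mul(8, I), 5)) = Add(2, Add(5, Mul(8, I))) = Add(7, Mul(8, I)))
Mul(-9940, Function('a')(8, Function('H')(5, 1))) = Mul(-9940, Add(7, Mul(8, 8))) = Mul(-9940, Add(7, 64)) = Mul(-9940, 71) = -705740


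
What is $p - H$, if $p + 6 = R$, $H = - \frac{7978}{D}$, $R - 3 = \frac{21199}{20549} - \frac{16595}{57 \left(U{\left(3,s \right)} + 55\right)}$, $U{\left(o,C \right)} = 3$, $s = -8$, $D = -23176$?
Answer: $- \frac{2886092064475}{393615355236} \approx -7.3323$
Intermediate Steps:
$R = - \frac{67121779}{67934994}$ ($R = 3 + \left(\frac{21199}{20549} - \frac{16595}{57 \left(3 + 55\right)}\right) = 3 + \left(21199 \cdot \frac{1}{20549} - \frac{16595}{57 \cdot 58}\right) = 3 + \left(\frac{21199}{20549} - \frac{16595}{3306}\right) = 3 - \frac{270926761}{67934994} = - \frac{67121779}{67934994} \approx -0.98803$)
$H = \frac{3989}{11588}$ ($H = - \frac{7978}{-23176} = \left(-7978\right) \left(- \frac{1}{23176}\right) = \frac{3989}{11588} \approx 0.34424$)
$p = - \frac{474731743}{67934994}$ ($p = -6 - \frac{67121779}{67934994} = - \frac{474731743}{67934994} \approx -6.988$)
$p - H = - \frac{474731743}{67934994} - \frac{3989}{11588} = - \frac{2886092064475}{393615355236}$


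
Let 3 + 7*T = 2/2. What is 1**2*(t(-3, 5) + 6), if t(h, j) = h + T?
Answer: 19/7 ≈ 2.7143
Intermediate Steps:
T = -2/7 (T = -3/7 + (2/2)/7 = -3/7 + (2*(1/2))/7 = -3/7 + (1/7)*1 = -3/7 + 1/7 = -2/7 ≈ -0.28571)
t(h, j) = -2/7 + h (t(h, j) = h - 2/7 = -2/7 + h)
1**2*(t(-3, 5) + 6) = 1**2*((-2/7 - 3) + 6) = 1*(-23/7 + 6) = 1*(19/7) = 19/7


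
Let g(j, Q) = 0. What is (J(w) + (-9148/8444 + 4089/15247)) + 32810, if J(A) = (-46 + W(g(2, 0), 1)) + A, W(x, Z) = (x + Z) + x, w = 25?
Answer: 1055366375420/32186417 ≈ 32789.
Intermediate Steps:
W(x, Z) = Z + 2*x (W(x, Z) = (Z + x) + x = Z + 2*x)
J(A) = -45 + A (J(A) = (-46 + (1 + 2*0)) + A = (-46 + (1 + 0)) + A = (-46 + 1) + A = -45 + A)
(J(w) + (-9148/8444 + 4089/15247)) + 32810 = ((-45 + 25) + (-9148/8444 + 4089/15247)) + 32810 = (-20 + (-9148*1/8444 + 4089*(1/15247))) + 32810 = (-20 + (-2287/2111 + 4089/15247)) + 32810 = (-20 - 26238010/32186417) + 32810 = -669966350/32186417 + 32810 = 1055366375420/32186417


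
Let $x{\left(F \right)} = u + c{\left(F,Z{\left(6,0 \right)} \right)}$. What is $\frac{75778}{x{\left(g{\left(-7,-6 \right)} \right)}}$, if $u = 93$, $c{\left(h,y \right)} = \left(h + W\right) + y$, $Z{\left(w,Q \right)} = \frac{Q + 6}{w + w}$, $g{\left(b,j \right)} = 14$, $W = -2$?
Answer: $\frac{151556}{211} \approx 718.27$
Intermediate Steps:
$Z{\left(w,Q \right)} = \frac{6 + Q}{2 w}$
$c{\left(h,y \right)} = -2 + h + y$ ($c{\left(h,y \right)} = \left(h - 2\right) + y = \left(-2 + h\right) + y = -2 + h + y$)
$x{\left(F \right)} = \frac{183}{2} + F$ ($x{\left(F \right)} = 93 + \left(-2 + F + \frac{6 + 0}{2 \cdot 6}\right) = 93 + \left(-2 + F + \frac{1}{2} \cdot \frac{1}{6} \cdot 6\right) = 93 + \left(-2 + F + \frac{1}{2}\right) = 93 + \left(- \frac{3}{2} + F\right) = \frac{183}{2} + F$)
$\frac{75778}{x{\left(g{\left(-7,-6 \right)} \right)}} = \frac{75778}{\frac{183}{2} + 14} = \frac{75778}{\frac{211}{2}} = 75778 \cdot \frac{2}{211} = \frac{151556}{211}$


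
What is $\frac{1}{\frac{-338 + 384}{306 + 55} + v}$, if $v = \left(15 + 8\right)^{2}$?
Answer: $\frac{361}{191015} \approx 0.0018899$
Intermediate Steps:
$v = 529$ ($v = 23^{2} = 529$)
$\frac{1}{\frac{-338 + 384}{306 + 55} + v} = \frac{1}{\frac{-338 + 384}{306 + 55} + 529} = \frac{1}{\frac{46}{361} + 529} = \frac{1}{\frac{191015}{361}} = \frac{361}{191015}$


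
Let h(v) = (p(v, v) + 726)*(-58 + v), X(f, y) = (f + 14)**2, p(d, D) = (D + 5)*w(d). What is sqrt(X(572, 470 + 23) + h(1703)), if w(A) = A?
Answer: sqrt(4786388646) ≈ 69184.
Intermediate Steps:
p(d, D) = d*(5 + D) (p(d, D) = (D + 5)*d = (5 + D)*d = d*(5 + D))
X(f, y) = (14 + f)**2
h(v) = (-58 + v)*(726 + v*(5 + v)) (h(v) = (v*(5 + v) + 726)*(-58 + v) = (726 + v*(5 + v))*(-58 + v) = (-58 + v)*(726 + v*(5 + v)))
sqrt(X(572, 470 + 23) + h(1703)) = sqrt((14 + 572)**2 + (-42108 + 1703**3 - 53*1703**2 + 436*1703)) = sqrt(586**2 + (-42108 + 4939055927 - 53*2900209 + 742508)) = sqrt(343396 + (-42108 + 4939055927 - 153711077 + 742508)) = sqrt(343396 + 4786045250) = sqrt(4786388646)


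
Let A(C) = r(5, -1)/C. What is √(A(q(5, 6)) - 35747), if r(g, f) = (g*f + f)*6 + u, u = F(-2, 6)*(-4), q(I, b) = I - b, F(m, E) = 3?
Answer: I*√35699 ≈ 188.94*I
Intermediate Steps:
u = -12 (u = 3*(-4) = -12)
r(g, f) = -12 + 6*f + 6*f*g (r(g, f) = (g*f + f)*6 - 12 = (f*g + f)*6 - 12 = (f + f*g)*6 - 12 = (6*f + 6*f*g) - 12 = -12 + 6*f + 6*f*g)
A(C) = -48/C (A(C) = (-12 + 6*(-1) + 6*(-1)*5)/C = (-12 - 6 - 30)/C = -48/C)
√(A(q(5, 6)) - 35747) = √(-48/(5 - 1*6) - 35747) = √(-48/(5 - 6) - 35747) = √(-48/(-1) - 35747) = √(-48*(-1) - 35747) = √(48 - 35747) = √(-35699) = I*√35699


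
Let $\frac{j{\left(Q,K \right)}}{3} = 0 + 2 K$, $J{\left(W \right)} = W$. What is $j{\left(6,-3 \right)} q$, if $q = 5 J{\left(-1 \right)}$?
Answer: $90$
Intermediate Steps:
$q = -5$ ($q = 5 \left(-1\right) = -5$)
$j{\left(Q,K \right)} = 6 K$ ($j{\left(Q,K \right)} = 3 \left(0 + 2 K\right) = 3 \cdot 2 K = 6 K$)
$j{\left(6,-3 \right)} q = 6 \left(-3\right) \left(-5\right) = \left(-18\right) \left(-5\right) = 90$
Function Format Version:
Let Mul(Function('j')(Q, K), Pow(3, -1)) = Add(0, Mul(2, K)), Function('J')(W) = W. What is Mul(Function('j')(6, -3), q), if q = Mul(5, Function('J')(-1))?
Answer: 90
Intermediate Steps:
q = -5 (q = Mul(5, -1) = -5)
Function('j')(Q, K) = Mul(6, K) (Function('j')(Q, K) = Mul(3, Add(0, Mul(2, K))) = Mul(3, Mul(2, K)) = Mul(6, K))
Mul(Function('j')(6, -3), q) = Mul(Mul(6, -3), -5) = Mul(-18, -5) = 90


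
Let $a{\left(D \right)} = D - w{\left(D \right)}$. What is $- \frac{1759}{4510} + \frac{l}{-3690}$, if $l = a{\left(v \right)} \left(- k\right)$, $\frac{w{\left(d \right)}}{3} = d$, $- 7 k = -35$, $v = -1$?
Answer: $- \frac{15721}{40590} \approx -0.38731$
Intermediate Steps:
$k = 5$ ($k = \left(- \frac{1}{7}\right) \left(-35\right) = 5$)
$w{\left(d \right)} = 3 d$
$a{\left(D \right)} = - 2 D$ ($a{\left(D \right)} = D - 3 D = - 2 D$)
$l = -10$ ($l = \left(-2\right) \left(-1\right) \left(\left(-1\right) 5\right) = 2 \left(-5\right) = -10$)
$- \frac{1759}{4510} + \frac{l}{-3690} = - \frac{1759}{4510} - \frac{10}{-3690} = \left(-1759\right) \frac{1}{4510} - - \frac{1}{369} = - \frac{1759}{4510} + \frac{1}{369} = - \frac{15721}{40590}$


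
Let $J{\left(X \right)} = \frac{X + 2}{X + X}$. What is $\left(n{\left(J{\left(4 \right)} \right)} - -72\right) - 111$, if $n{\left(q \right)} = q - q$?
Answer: $-39$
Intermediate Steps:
$J{\left(X \right)} = \frac{2 + X}{2 X}$
$n{\left(q \right)} = 0$
$\left(n{\left(J{\left(4 \right)} \right)} - -72\right) - 111 = \left(0 - -72\right) - 111 = \left(0 + 72\right) - 111 = 72 - 111 = -39$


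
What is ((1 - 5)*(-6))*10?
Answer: 240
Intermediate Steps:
((1 - 5)*(-6))*10 = -4*(-6)*10 = 24*10 = 240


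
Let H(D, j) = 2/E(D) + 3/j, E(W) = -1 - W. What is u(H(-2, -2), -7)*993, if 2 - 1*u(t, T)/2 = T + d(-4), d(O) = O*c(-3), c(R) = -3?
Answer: -5958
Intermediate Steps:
d(O) = -3*O (d(O) = O*(-3) = -3*O)
H(D, j) = 2/(-1 - D) + 3/j
u(t, T) = -20 - 2*T (u(t, T) = 4 - 2*(T - 3*(-4)) = 4 - 2*(T + 12) = 4 - 2*(12 + T) = 4 + (-24 - 2*T) = -20 - 2*T)
u(H(-2, -2), -7)*993 = (-20 - 2*(-7))*993 = (-20 + 14)*993 = -6*993 = -5958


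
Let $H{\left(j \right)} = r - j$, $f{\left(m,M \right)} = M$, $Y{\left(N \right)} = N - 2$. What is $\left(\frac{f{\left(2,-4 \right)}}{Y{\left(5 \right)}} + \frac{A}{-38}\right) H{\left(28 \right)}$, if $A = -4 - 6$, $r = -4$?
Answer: $\frac{1952}{57} \approx 34.246$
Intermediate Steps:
$Y{\left(N \right)} = -2 + N$ ($Y{\left(N \right)} = N - 2 = -2 + N$)
$A = -10$
$H{\left(j \right)} = -4 - j$
$\left(\frac{f{\left(2,-4 \right)}}{Y{\left(5 \right)}} + \frac{A}{-38}\right) H{\left(28 \right)} = \left(- \frac{4}{-2 + 5} - \frac{10}{-38}\right) \left(-4 - 28\right) = \left(- \frac{4}{3} - - \frac{5}{19}\right) \left(-4 - 28\right) = \left(\left(-4\right) \frac{1}{3} + \frac{5}{19}\right) \left(-32\right) = \left(- \frac{4}{3} + \frac{5}{19}\right) \left(-32\right) = \left(- \frac{61}{57}\right) \left(-32\right) = \frac{1952}{57}$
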